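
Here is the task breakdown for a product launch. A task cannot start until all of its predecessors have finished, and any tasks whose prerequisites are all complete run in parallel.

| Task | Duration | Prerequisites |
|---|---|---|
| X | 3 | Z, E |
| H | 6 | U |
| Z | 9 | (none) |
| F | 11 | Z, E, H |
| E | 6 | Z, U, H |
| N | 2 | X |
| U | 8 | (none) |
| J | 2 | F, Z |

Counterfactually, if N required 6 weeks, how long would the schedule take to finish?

Actual critical path: U→H→E→F→J = 8+6+6+11+2 = 33 ⇒ 33 weeks.
N has 8 weeks of float (longest path through it is 25).
No other chain overtakes it, so the finish is 33 weeks.

33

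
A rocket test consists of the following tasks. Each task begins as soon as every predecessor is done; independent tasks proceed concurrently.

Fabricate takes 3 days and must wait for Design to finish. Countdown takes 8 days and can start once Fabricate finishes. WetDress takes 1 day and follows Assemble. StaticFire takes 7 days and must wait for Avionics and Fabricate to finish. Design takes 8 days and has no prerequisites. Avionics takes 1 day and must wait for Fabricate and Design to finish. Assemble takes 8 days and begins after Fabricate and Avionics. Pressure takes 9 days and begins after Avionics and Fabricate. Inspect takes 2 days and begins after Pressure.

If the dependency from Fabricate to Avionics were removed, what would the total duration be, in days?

22

With the dependency in place, Design→Fabricate→Avionics→Pressure→Inspect = 8+3+1+9+2 = 23 sets the finish at 23 days.
Without Fabricate→Avionics, Avionics's earliest start moves from 11 to 8.
The longest chain is now Design→Fabricate→Pressure→Inspect = 8+3+9+2 = 22, so the rocket test takes 22 days.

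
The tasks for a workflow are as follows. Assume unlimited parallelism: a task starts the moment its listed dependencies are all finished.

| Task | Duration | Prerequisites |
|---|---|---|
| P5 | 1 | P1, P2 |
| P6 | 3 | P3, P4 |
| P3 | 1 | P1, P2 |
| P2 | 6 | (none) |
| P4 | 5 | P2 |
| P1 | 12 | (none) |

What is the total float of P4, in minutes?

2

Critical path: P1→P3→P6 = 12+1+3 = 16, so the finish is 16 minutes.
Longest path through P4: 14 minutes (earliest finish 11, latest finish 13).
So P4 can slip 13 − 11 = 2 minutes.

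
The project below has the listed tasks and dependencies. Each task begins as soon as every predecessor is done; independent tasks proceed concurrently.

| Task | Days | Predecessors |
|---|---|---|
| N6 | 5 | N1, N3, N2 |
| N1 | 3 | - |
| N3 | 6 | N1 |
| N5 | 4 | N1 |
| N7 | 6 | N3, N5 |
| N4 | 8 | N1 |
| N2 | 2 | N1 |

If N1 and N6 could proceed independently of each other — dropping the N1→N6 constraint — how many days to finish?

15

Before: longest chain N1→N3→N7 = 3+6+6 = 15, finish 15.
Dropping N1→N6 doesn't change N6's earliest start (9); another predecessor still binds.
New critical path: N1→N3→N7 = 3+6+6 = 15 ⇒ 15 days.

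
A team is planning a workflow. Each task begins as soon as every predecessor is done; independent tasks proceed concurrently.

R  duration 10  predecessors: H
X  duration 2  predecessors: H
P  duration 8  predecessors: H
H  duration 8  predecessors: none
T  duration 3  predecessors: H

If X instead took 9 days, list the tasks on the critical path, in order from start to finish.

Baseline: H→R = 8+10 = 18 → 18 days.
X is off the critical path — its longest chain is 10 days, giving 8 of slack.
No other chain overtakes it, so the finish is 18 days.

H, R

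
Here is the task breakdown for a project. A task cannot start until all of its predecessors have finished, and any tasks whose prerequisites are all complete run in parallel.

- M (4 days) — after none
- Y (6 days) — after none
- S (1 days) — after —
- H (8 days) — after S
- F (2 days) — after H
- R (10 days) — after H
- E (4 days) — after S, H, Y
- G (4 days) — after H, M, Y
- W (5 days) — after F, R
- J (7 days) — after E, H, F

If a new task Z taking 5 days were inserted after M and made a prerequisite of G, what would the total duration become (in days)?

24

Originally the job takes 24 days.
With Z inserted, G now waits for max(H, M, Y, Z).
New critical path: S→H→R→W = 1+8+10+5 = 24 ⇒ 24 days.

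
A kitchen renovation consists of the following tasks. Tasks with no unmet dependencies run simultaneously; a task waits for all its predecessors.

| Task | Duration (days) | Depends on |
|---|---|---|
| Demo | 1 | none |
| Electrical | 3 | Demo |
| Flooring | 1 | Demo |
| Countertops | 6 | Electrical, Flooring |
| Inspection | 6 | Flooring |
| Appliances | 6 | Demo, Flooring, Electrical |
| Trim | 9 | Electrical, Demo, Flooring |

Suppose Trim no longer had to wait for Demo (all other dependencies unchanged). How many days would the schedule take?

13

Original critical path: Demo→Electrical→Trim = 1+3+9 = 13 ⇒ 13 days.
Dropping Demo→Trim doesn't change Trim's earliest start (4); another predecessor still binds.
The longest chain is now Demo→Electrical→Trim = 1+3+9 = 13, so the schedule takes 13 days.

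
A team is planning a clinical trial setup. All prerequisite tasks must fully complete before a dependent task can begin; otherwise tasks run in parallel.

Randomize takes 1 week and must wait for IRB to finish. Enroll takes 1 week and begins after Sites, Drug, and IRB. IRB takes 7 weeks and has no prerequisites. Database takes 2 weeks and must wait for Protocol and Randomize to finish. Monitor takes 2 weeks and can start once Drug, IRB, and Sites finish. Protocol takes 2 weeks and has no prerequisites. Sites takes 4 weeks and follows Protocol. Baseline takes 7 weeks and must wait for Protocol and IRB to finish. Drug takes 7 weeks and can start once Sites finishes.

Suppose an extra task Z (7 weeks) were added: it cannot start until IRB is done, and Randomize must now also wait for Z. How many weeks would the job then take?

Originally the job takes 15 weeks.
With Z inserted, Randomize now waits for max(IRB, Z).
New critical path: IRB→Z→Randomize→Database = 7+7+1+2 = 17 ⇒ 17 weeks.

17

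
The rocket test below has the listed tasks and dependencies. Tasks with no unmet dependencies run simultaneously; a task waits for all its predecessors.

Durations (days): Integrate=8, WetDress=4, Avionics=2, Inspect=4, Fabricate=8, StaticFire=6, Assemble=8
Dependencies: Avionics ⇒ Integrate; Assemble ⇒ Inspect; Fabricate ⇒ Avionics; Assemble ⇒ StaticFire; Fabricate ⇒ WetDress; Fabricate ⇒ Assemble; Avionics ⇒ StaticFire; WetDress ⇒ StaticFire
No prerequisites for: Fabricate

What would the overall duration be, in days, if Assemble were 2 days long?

As given, the longest chain is Fabricate→Assemble→StaticFire = 8+8+6 = 22, so the finish is 22 days.
Since Assemble is critical, the -6 change carries straight to that chain (now 16 days).
New critical path: Fabricate→Avionics→Integrate = 8+2+8 = 18 ⇒ 18 days.

18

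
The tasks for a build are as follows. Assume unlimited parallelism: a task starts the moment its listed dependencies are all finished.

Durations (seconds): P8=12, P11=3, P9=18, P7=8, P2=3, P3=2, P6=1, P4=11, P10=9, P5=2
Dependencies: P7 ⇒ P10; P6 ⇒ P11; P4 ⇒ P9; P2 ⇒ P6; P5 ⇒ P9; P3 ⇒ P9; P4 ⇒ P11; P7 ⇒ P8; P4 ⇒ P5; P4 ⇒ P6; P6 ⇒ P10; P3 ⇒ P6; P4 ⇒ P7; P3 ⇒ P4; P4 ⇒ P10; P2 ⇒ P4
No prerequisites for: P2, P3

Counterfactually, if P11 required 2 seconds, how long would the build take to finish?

34

Baseline: P2→P4→P5→P9 = 3+11+2+18 = 34 → 34 seconds.
P11 has 16 seconds of float (longest path through it is 18).
The critical path is still P2→P4→P5→P9; finish is now 34 seconds.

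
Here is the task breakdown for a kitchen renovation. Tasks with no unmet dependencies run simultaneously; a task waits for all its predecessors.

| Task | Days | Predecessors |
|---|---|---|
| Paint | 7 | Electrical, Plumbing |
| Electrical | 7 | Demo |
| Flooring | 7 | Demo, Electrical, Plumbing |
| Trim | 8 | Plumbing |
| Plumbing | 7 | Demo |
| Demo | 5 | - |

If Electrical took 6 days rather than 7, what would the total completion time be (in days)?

20

As given, the longest chain is Demo→Plumbing→Trim = 5+7+8 = 20, so the finish is 20 days.
Electrical has 1 day of float (longest path through it is 19).
The critical path is still Demo→Plumbing→Trim; finish is now 20 days.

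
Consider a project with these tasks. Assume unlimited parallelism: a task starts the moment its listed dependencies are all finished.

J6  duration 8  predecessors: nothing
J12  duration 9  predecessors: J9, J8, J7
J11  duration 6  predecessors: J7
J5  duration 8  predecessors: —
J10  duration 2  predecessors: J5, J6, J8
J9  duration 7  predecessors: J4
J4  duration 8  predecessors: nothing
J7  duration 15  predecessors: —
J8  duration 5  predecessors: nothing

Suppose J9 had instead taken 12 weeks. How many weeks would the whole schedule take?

Baseline: J4→J9→J12 = 8+7+9 = 24 → 24 weeks.
J9 lies on that path, so at 12 weeks the path becomes 29 weeks.
The critical path is still J4→J9→J12; finish is now 29 weeks.

29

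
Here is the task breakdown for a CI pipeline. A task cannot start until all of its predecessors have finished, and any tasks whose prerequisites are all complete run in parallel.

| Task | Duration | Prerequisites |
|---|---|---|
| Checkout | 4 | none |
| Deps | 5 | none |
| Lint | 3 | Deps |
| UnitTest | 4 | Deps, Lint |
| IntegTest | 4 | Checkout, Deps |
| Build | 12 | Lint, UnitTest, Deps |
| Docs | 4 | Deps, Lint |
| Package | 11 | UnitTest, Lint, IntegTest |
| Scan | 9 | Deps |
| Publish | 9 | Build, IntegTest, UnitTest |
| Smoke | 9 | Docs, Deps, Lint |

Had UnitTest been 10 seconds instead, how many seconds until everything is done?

The binding path is Deps→Lint→UnitTest→Build→Publish = 5+3+4+12+9 = 33; finish at 33 seconds.
UnitTest lies on that path, so at 10 seconds the path becomes 39 seconds.
The critical path is still Deps→Lint→UnitTest→Build→Publish; finish is now 39 seconds.

39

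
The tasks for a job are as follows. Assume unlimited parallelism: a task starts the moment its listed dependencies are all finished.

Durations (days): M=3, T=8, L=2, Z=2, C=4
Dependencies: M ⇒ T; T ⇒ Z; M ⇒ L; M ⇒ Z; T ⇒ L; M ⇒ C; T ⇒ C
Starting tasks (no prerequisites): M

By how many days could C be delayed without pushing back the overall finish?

0

The longest chain is M→T→C = 3+8+4 = 15; overall finish 15 days.
Longest path through C: 15 days (earliest finish 15, latest finish 15).
Float = 15 − 15 = 0.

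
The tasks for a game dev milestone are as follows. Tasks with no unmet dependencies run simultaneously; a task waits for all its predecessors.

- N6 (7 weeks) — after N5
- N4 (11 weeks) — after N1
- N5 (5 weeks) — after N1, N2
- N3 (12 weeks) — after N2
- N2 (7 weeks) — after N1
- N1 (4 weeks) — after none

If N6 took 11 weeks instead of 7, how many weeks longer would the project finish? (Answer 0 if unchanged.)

Critical path before the change: N1→N2→N5→N6 = 4+7+5+7 = 23 giving 23 weeks.
Since N6 is critical, the +4 change carries straight to that chain (now 27 weeks).
That remains the longest chain; total 27 weeks.
Change in finish: 27 − 23 = +4 weeks.

4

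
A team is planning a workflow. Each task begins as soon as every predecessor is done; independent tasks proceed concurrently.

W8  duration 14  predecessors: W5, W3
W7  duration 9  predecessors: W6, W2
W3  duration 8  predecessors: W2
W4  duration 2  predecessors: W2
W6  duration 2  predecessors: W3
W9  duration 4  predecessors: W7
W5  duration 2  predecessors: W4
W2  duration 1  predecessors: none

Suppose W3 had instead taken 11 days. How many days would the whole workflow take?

Baseline: W2→W3→W6→W7→W9 = 1+8+2+9+4 = 24 → 24 days.
Since W3 is critical, the +3 change carries straight to that chain (now 27 days).
No other chain overtakes it, so the finish is 27 days.

27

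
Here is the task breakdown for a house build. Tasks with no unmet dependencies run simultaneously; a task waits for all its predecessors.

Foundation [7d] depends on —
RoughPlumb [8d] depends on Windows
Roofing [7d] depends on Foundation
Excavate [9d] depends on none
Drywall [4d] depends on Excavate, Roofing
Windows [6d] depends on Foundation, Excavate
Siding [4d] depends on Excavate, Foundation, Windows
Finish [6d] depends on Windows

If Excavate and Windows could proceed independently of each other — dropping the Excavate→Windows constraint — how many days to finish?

Original critical path: Excavate→Windows→RoughPlumb = 9+6+8 = 23 ⇒ 23 days.
Without Excavate→Windows, Windows's earliest start moves from 9 to 7.
The longest chain is now Foundation→Windows→RoughPlumb = 7+6+8 = 21, so the project takes 21 days.

21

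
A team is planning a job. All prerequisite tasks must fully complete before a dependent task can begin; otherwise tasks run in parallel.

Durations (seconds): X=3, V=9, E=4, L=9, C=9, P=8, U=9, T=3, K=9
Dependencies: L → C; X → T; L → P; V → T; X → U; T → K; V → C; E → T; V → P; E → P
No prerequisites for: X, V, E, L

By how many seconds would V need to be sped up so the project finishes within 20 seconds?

1

Current finish: 21 seconds; target: 20.
V is on every critical path, so each second cut from V cuts the finish by one (this holds down to a finish of 18).
Need 21 − 20 = 1 second off V → V becomes 8 seconds, finish becomes 20.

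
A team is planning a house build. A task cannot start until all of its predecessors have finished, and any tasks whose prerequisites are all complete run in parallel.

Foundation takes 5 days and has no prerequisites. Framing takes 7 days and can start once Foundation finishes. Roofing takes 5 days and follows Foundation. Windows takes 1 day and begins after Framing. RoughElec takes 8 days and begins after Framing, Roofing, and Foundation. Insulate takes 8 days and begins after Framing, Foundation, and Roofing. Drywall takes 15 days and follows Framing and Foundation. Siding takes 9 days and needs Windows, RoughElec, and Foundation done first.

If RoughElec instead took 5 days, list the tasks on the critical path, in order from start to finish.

Actual critical path: Foundation→Framing→RoughElec→Siding = 5+7+8+9 = 29 ⇒ 29 days.
Since RoughElec is critical, the -3 change carries straight to that chain (now 26 days).
New critical path: Foundation→Framing→Drywall = 5+7+15 = 27 ⇒ 27 days.

Foundation, Framing, Drywall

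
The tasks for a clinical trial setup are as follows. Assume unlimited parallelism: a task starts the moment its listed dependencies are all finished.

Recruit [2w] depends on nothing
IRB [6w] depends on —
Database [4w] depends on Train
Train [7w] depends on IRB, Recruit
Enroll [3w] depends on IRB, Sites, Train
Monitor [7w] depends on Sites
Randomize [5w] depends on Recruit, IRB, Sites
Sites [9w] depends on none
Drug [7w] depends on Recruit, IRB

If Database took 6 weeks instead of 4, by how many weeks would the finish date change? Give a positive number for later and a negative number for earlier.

Baseline: IRB→Train→Database = 6+7+4 = 17 → 17 weeks.
Since Database is critical, the +2 change carries straight to that chain (now 19 weeks).
No other chain overtakes it, so the finish is 19 weeks.
Change in finish: 19 − 17 = +2 weeks.

2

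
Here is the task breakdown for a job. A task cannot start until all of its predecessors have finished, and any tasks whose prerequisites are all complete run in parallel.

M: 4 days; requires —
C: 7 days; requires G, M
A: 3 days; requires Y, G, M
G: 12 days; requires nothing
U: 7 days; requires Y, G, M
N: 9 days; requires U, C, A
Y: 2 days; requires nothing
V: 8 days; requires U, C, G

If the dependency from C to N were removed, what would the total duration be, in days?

Original critical path: G→U→N = 12+7+9 = 28 ⇒ 28 days.
Dropping C→N doesn't change N's earliest start (19); another predecessor still binds.
After: G→U→N = 12+7+9 = 28 → 28 days.

28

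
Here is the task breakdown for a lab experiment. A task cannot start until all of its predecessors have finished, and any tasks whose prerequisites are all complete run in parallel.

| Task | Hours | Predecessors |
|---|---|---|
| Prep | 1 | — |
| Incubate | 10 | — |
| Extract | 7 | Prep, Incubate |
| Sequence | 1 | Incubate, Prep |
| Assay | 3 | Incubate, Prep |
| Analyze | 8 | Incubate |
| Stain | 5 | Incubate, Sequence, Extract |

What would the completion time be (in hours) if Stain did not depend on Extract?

With the dependency in place, Incubate→Extract→Stain = 10+7+5 = 22 sets the finish at 22 hours.
Without Extract→Stain, Stain's earliest start moves from 17 to 11.
After: Incubate→Analyze = 10+8 = 18 → 18 hours.

18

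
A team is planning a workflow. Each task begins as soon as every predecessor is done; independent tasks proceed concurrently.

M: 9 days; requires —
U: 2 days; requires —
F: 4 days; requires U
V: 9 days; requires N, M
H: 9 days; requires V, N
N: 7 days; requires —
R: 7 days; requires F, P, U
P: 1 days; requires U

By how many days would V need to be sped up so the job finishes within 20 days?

7

Current finish: 27 days; target: 20.
V is on every critical path, so each day cut from V cuts the finish by one (this holds down to a finish of 19).
Need 27 − 20 = 7 days off V → V becomes 2 days, finish becomes 20.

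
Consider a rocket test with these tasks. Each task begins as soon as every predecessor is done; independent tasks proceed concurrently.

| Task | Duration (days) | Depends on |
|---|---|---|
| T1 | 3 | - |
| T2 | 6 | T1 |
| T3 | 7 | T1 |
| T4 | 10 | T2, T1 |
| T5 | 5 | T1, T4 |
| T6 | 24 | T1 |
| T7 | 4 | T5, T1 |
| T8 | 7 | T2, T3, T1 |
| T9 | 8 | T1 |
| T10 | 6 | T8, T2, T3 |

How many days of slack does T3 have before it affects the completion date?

The longest chain is T1→T2→T4→T5→T7 = 3+6+10+5+4 = 28; overall finish 28 days.
The longest chain containing T3 totals 23 days.
Slack of T3 = 8 − 3 = 5 days.

5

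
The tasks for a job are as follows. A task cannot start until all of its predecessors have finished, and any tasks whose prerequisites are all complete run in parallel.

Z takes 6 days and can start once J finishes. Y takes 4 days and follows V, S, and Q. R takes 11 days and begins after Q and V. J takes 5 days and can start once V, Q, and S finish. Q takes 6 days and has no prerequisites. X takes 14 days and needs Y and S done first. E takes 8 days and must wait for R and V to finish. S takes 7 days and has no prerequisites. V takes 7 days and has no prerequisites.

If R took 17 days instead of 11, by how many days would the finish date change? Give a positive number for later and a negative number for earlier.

Critical path before the change: V→R→E = 7+11+8 = 26 giving 26 days.
Since R is critical, the +6 change carries straight to that chain (now 32 days).
No other chain overtakes it, so the finish is 32 days.
Change in finish: 32 − 26 = +6 days.

6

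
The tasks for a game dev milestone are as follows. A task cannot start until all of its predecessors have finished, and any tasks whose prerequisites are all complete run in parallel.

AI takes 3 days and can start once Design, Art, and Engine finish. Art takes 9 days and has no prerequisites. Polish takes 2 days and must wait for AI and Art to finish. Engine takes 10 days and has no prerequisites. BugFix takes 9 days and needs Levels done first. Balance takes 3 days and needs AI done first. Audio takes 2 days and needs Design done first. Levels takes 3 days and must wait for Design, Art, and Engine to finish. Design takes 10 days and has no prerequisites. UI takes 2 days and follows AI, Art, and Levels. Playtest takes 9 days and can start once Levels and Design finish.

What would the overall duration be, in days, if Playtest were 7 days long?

22

Critical path before the change: Design→Levels→Playtest = 10+3+9 = 22 giving 22 days.
Playtest lies on that path, so at 7 days the path becomes 20 days.
New critical path: Design→Levels→BugFix = 10+3+9 = 22 ⇒ 22 days.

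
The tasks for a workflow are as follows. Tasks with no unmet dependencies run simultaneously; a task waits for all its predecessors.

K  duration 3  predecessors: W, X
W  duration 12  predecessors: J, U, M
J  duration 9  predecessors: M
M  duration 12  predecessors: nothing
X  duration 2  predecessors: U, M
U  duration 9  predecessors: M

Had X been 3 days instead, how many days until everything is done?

Critical path before the change: M→J→W→K = 12+9+12+3 = 36 giving 36 days.
X has 10 days of float (longest path through it is 26).
The critical path is still M→J→W→K; finish is now 36 days.

36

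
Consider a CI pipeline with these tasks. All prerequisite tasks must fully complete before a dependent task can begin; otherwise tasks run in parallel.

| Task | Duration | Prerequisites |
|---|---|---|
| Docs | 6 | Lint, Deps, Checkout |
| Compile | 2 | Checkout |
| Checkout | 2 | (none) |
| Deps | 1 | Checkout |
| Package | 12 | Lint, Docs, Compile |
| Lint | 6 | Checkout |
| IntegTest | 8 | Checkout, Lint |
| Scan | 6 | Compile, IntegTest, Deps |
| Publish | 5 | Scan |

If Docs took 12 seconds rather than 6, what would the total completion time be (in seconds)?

The binding path is Checkout→Lint→IntegTest→Scan→Publish = 2+6+8+6+5 = 27; finish at 27 seconds.
The longest path through Docs is only 26 seconds, so Docs has float 1.
Now Checkout→Lint→Docs→Package = 2+6+12+12 = 32 is longest, so the finish becomes 32 seconds.

32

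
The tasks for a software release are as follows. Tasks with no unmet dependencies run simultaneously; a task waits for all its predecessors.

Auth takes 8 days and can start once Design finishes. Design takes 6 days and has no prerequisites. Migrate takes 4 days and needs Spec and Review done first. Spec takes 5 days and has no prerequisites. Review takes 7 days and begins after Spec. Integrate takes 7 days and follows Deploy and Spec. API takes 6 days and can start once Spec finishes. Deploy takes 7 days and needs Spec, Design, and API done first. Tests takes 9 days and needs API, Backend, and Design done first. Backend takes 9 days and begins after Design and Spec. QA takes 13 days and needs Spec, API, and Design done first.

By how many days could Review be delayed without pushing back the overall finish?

9

Critical path: Spec→API→Deploy→Integrate = 5+6+7+7 = 25, so the finish is 25 days.
Review finishes as early as 12 and must finish by 21.
Float = 25 − 16 = 9.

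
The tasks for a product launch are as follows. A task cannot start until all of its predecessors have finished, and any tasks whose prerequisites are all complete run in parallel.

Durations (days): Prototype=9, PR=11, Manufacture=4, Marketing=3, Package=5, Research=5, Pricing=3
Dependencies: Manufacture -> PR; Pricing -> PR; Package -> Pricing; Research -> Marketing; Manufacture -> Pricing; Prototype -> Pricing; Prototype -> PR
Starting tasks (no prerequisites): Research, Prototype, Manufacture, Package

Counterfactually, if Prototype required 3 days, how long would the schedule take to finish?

19

The binding path is Prototype→Pricing→PR = 9+3+11 = 23; finish at 23 days.
Prototype lies on that path, so at 3 days the path becomes 17 days.
The binding chain switches to Package→Pricing→PR = 5+3+11 = 19; finish 19 days.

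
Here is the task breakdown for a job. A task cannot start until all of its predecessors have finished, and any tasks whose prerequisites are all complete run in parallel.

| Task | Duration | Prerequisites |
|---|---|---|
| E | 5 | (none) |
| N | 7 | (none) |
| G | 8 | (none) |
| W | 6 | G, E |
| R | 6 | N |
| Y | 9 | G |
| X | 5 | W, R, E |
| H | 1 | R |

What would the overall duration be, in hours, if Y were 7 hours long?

19

Actual critical path: G→W→X = 8+6+5 = 19 ⇒ 19 hours.
Y is off the critical path — its longest chain is 17 hours, giving 2 of slack.
No other chain overtakes it, so the finish is 19 hours.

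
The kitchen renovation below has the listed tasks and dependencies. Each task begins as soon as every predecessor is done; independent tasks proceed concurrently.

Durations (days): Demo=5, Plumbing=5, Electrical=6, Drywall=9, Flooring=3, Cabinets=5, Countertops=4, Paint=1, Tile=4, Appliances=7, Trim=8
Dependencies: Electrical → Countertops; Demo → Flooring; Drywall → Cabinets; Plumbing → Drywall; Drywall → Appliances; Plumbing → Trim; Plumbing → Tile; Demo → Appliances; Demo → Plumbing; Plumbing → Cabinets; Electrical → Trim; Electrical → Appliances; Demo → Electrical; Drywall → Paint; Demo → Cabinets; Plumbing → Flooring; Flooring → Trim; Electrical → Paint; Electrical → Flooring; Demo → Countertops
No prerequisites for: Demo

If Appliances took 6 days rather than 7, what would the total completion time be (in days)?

Critical path before the change: Demo→Plumbing→Drywall→Appliances = 5+5+9+7 = 26 giving 26 days.
Appliances lies on that path, so at 6 days the path becomes 25 days.
No other chain overtakes it, so the finish is 25 days.

25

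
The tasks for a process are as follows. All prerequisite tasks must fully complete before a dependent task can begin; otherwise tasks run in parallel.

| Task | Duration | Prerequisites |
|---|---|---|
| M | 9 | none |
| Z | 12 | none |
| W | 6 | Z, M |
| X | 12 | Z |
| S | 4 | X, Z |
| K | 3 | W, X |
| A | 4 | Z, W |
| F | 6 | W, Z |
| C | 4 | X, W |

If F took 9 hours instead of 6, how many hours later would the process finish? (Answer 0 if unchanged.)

0

The binding path is Z→X→S = 12+12+4 = 28; finish at 28 hours.
The longest path through F is only 24 hours, so F has float 4.
The critical path is still Z→X→S; finish is now 28 hours.
Change in finish: 28 − 28 = +0 hours.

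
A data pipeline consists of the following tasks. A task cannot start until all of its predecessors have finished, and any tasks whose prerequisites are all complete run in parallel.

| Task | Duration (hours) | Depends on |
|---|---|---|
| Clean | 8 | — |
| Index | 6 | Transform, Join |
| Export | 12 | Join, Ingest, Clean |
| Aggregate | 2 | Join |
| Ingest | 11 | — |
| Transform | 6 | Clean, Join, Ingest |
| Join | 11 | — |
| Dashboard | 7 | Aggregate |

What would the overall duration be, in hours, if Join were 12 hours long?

24

Actual critical path: Join→Transform→Index = 11+6+6 = 23 ⇒ 23 hours.
Join lies on that path, so at 12 hours the path becomes 24 hours.
No other chain overtakes it, so the finish is 24 hours.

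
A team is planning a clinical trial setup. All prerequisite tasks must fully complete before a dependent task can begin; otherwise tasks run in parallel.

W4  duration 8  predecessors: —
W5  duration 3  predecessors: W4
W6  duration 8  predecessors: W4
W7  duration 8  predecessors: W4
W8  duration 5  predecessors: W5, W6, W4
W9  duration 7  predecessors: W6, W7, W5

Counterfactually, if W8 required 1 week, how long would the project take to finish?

23

As given, the longest chain is W4→W6→W9 = 8+8+7 = 23, so the finish is 23 weeks.
W8 is off the critical path — its longest chain is 21 weeks, giving 2 of slack.
That remains the longest chain; total 23 weeks.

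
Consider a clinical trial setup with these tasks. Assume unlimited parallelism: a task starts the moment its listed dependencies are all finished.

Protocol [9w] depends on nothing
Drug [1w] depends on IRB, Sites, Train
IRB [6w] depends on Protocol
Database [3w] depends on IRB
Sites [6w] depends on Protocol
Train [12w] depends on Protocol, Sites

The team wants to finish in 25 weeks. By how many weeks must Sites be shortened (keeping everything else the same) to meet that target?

3

Current finish: 28 weeks; target: 25.
Sites is on every critical path, so each week cut from Sites cuts the finish by one (this holds down to a finish of 23).
Need 28 − 25 = 3 weeks off Sites → Sites becomes 3 weeks, finish becomes 25.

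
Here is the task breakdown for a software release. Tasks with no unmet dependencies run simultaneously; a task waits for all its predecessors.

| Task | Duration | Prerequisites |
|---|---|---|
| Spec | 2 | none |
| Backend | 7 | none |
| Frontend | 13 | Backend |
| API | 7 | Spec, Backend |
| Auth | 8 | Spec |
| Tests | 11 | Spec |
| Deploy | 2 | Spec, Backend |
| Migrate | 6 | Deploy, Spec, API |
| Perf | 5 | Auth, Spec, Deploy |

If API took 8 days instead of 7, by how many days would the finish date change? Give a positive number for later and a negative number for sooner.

Baseline: Backend→API→Migrate = 7+7+6 = 20 → 20 days.
Since API is critical, the +1 change carries straight to that chain (now 21 days).
The critical path is still Backend→API→Migrate; finish is now 21 days.
Change in finish: 21 − 20 = +1 days.

1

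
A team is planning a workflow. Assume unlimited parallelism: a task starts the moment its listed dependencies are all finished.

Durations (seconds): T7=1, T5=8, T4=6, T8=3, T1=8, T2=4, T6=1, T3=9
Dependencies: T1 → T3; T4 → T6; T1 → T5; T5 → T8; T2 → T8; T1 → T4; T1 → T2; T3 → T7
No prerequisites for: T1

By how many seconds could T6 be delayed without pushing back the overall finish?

4

Critical path: T1→T5→T8 = 8+8+3 = 19, so the finish is 19 seconds.
T6 finishes as early as 15 and must finish by 19.
Slack of T6 = 18 − 14 = 4 seconds.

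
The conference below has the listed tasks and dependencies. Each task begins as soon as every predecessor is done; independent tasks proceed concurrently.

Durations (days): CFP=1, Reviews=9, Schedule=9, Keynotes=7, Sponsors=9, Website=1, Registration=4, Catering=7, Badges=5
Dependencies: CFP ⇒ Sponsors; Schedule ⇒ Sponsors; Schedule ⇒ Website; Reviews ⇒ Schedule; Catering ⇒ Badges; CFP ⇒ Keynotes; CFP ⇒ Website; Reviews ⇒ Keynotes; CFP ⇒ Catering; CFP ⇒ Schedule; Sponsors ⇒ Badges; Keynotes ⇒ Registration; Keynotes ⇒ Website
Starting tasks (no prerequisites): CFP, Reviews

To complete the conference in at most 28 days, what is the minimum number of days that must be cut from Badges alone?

Current finish: 32 days; target: 28.
Badges is on every critical path, so each day cut from Badges cuts the finish by one (this holds down to a finish of 28).
Need 32 − 28 = 4 days off Badges → Badges becomes 1 day, finish becomes 28.

4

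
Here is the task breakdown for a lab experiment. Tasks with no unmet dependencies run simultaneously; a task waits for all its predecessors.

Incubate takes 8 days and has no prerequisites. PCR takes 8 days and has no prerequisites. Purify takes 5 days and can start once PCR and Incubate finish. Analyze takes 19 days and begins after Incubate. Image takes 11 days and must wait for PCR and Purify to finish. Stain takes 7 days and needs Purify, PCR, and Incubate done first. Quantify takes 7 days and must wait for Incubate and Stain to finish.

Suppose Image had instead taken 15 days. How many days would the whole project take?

28

Baseline: Incubate→Purify→Stain→Quantify = 8+5+7+7 = 27 → 27 days.
Image has 3 days of float (longest path through it is 24).
The binding chain switches to Incubate→Purify→Image = 8+5+15 = 28; finish 28 days.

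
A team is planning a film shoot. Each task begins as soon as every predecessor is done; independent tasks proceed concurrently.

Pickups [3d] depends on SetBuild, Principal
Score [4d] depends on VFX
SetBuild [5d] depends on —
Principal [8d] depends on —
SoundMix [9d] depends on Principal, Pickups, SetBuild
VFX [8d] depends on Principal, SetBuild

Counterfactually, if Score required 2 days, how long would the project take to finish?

Critical path before the change: Principal→VFX→Score = 8+8+4 = 20 giving 20 days.
Since Score is critical, the -2 change carries straight to that chain (now 18 days).
Now Principal→Pickups→SoundMix = 8+3+9 = 20 is longest, so the finish becomes 20 days.

20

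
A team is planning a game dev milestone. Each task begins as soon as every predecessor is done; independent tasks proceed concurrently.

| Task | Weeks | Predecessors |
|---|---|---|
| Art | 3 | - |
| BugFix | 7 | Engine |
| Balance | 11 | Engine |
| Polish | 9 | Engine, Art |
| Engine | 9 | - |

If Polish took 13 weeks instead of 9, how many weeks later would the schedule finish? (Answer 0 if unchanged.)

As given, the longest chain is Engine→Balance = 9+11 = 20, so the finish is 20 weeks.
Polish is off the critical path — its longest chain is 18 weeks, giving 2 of slack.
The binding chain switches to Engine→Polish = 9+13 = 22; finish 22 weeks.
Change in finish: 22 − 20 = +2 weeks.

2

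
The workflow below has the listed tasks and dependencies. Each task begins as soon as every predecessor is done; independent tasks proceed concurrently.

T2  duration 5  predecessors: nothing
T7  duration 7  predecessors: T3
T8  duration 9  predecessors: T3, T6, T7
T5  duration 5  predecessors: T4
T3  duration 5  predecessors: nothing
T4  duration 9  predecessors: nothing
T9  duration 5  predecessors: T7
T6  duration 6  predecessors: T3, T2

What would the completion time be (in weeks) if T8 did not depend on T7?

Before: longest chain T3→T7→T8 = 5+7+9 = 21, finish 21.
Without T7→T8, T8's earliest start moves from 12 to 11.
New critical path: T2→T6→T8 = 5+6+9 = 20 ⇒ 20 weeks.

20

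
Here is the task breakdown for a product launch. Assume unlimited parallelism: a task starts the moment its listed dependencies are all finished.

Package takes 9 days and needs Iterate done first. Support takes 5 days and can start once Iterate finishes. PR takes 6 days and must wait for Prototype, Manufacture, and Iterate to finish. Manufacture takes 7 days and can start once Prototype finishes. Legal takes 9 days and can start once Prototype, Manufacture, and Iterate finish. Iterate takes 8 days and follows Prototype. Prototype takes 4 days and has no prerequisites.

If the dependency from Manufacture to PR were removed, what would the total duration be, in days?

Original critical path: Prototype→Iterate→Package = 4+8+9 = 21 ⇒ 21 days.
Dropping Manufacture→PR doesn't change PR's earliest start (12); another predecessor still binds.
New critical path: Prototype→Iterate→Package = 4+8+9 = 21 ⇒ 21 days.

21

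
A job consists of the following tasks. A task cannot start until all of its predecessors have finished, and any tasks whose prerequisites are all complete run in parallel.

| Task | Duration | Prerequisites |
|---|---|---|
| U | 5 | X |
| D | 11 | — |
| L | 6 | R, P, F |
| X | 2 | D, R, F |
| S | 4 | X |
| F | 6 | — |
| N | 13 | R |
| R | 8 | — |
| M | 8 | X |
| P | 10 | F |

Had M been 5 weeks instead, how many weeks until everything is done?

Baseline: F→P→L = 6+10+6 = 22 → 22 weeks.
The longest path through M is only 21 weeks, so M has float 1.
That remains the longest chain; total 22 weeks.

22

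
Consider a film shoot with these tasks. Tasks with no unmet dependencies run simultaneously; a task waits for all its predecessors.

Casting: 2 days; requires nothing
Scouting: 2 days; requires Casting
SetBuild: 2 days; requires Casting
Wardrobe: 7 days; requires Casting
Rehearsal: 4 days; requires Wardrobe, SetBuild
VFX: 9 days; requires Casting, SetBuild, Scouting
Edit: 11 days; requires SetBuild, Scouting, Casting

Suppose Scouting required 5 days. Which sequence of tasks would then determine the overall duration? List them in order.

Baseline: Casting→Scouting→Edit = 2+2+11 = 15 → 15 days.
Since Scouting is critical, the +3 change carries straight to that chain (now 18 days).
That remains the longest chain; total 18 days.

Casting, Scouting, Edit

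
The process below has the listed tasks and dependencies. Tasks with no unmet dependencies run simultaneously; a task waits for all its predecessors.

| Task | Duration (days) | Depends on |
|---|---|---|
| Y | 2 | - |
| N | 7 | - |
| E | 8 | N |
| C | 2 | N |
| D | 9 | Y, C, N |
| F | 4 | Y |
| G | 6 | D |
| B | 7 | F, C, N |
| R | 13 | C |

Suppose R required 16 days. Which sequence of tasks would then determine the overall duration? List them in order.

The binding path is N→C→D→G = 7+2+9+6 = 24; finish at 24 days.
The longest path through R is only 22 days, so R has float 2.
The binding chain switches to N→C→R = 7+2+16 = 25; finish 25 days.

N, C, R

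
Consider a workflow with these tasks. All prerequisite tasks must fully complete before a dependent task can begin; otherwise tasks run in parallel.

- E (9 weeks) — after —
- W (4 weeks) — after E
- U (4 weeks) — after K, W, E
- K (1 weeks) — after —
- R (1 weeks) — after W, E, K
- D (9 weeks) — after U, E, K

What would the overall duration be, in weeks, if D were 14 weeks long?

31

Critical path before the change: E→W→U→D = 9+4+4+9 = 26 giving 26 weeks.
D lies on that path, so at 14 weeks the path becomes 31 weeks.
That remains the longest chain; total 31 weeks.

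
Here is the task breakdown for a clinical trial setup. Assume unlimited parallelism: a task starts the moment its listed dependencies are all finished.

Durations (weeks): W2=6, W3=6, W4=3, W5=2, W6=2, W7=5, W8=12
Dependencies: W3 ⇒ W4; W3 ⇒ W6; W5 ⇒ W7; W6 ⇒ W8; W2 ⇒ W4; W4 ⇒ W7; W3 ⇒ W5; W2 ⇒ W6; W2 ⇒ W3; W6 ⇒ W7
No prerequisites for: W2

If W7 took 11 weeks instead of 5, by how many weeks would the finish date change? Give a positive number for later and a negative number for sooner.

Actual critical path: W2→W3→W6→W8 = 6+6+2+12 = 26 ⇒ 26 weeks.
W7 is off the critical path — its longest chain is 20 weeks, giving 6 of slack.
New critical path: W2→W3→W4→W7 = 6+6+3+11 = 26 ⇒ 26 weeks.
Change in finish: 26 − 26 = +0 weeks.

0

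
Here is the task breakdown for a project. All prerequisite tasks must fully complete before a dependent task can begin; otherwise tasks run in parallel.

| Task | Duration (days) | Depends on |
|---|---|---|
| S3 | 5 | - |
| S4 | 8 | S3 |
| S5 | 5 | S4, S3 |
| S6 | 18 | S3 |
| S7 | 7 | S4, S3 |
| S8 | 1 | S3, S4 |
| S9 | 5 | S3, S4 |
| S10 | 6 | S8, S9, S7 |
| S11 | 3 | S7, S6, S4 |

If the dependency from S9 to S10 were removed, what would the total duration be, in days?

With the dependency in place, S3→S4→S7→S10 = 5+8+7+6 = 26 sets the finish at 26 days.
Dropping S9→S10 doesn't change S10's earliest start (20); another predecessor still binds.
After: S3→S4→S7→S10 = 5+8+7+6 = 26 → 26 days.

26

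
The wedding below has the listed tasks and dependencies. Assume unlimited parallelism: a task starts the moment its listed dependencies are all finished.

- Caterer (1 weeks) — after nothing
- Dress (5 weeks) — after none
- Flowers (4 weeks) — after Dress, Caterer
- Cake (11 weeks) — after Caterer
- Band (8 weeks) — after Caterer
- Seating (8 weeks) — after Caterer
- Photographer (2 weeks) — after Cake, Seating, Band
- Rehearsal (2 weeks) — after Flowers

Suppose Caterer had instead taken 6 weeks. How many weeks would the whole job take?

19

Critical path before the change: Caterer→Cake→Photographer = 1+11+2 = 14 giving 14 weeks.
Since Caterer is critical, the +5 change carries straight to that chain (now 19 weeks).
That remains the longest chain; total 19 weeks.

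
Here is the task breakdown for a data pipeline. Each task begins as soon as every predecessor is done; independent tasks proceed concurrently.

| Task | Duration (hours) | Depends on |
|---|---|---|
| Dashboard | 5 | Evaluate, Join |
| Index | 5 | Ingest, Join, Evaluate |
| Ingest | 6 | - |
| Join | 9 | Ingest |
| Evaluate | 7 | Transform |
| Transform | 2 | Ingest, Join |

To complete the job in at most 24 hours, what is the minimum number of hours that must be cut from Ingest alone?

5

Current finish: 29 hours; target: 24.
Ingest is on every critical path, so each hour cut from Ingest cuts the finish by one (this holds down to a finish of 24).
Need 29 − 24 = 5 hours off Ingest → Ingest becomes 1 hour, finish becomes 24.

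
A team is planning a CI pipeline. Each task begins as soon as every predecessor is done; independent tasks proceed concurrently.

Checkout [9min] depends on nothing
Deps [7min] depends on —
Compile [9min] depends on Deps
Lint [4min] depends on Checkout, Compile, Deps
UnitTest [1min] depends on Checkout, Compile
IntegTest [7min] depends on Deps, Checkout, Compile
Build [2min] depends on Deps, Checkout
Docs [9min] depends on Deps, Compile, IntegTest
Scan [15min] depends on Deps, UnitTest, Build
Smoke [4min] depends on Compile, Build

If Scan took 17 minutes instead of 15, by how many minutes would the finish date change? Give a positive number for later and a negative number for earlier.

As given, the longest chain is Deps→Compile→UnitTest→Scan = 7+9+1+15 = 32, so the finish is 32 minutes.
Since Scan is critical, the +2 change carries straight to that chain (now 34 minutes).
The critical path is still Deps→Compile→UnitTest→Scan; finish is now 34 minutes.
Change in finish: 34 − 32 = +2 minutes.

2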